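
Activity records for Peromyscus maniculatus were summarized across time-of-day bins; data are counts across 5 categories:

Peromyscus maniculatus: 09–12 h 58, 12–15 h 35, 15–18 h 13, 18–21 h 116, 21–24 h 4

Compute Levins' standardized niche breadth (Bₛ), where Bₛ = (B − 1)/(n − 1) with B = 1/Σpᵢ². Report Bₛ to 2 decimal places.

Proportions for Peromyscus maniculatus (n=226): 58/226=0.2566, 35/226=0.1549, 13/226=0.0575, 116/226=0.5133, 4/226=0.0177
Σpᵢ² = 0.2566² + 0.1549² + 0.0575² + 0.5133² + 0.0177² = 0.065844 + 0.023994 + 0.003306 + 0.263477 + 0.000313 = 0.356934
B = 1 / 0.356934 = 2.8016
Bₛ = (B − 1)/(n − 1) = (2.8016 − 1)/(5 − 1) = 1.8016/4 = 0.4504

0.45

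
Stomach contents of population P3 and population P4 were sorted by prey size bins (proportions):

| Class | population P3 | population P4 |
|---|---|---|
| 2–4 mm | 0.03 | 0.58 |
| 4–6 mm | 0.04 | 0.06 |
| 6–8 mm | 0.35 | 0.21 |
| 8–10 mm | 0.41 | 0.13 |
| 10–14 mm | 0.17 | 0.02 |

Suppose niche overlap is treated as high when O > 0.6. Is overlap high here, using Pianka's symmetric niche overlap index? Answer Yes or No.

Σ p₁ᵢp₂ᵢ = 0.0174 + 0.0024 + 0.0735 + 0.0533 + 0.0034 = 0.1500
Σp_1ᵢ² = 0.03² + 0.04² + 0.35² + 0.41² + 0.17² = 0.0009 + 0.0016 + 0.1225 + 0.1681 + 0.0289 = 0.3220
Σp_2ᵢ² = 0.58² + 0.06² + 0.21² + 0.13² + 0.02² = 0.3364 + 0.0036 + 0.0441 + 0.0169 + 0.0004 = 0.4014
O = 0.1500 / √(0.3220 × 0.4014) = 0.1500 / 0.35951 = 0.4172
O = 0.4172 < 0.6 → No.

No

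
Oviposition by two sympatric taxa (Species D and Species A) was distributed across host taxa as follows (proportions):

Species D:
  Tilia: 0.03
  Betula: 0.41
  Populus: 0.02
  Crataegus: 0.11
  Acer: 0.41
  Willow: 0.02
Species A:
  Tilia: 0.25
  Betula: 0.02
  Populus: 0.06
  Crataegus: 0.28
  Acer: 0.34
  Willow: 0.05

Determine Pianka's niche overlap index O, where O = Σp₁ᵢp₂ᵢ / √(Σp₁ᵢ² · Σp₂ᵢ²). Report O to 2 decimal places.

Σ p₁ᵢp₂ᵢ = 0.0075 + 0.0082 + 0.0012 + 0.0308 + 0.1394 + 0.0010 = 0.1881
Σp_1ᵢ² = 0.03² + 0.41² + 0.02² + 0.11² + 0.41² + 0.02² = 0.0009 + 0.1681 + 0.0004 + 0.0121 + 0.1681 + 0.0004 = 0.3500
Σp_2ᵢ² = 0.25² + 0.02² + 0.06² + 0.28² + 0.34² + 0.05² = 0.0625 + 0.0004 + 0.0036 + 0.0784 + 0.1156 + 0.0025 = 0.2630
O = 0.1881 / √(0.3500 × 0.2630) = 0.1881 / 0.30340 = 0.6200

0.62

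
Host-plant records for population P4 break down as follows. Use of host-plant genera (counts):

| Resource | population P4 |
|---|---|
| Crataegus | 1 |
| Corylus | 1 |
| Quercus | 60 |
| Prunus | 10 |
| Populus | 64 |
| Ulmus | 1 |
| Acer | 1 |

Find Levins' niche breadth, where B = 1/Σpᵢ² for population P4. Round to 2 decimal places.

2.44

Proportions for population P4 (n=138): 1/138=0.0072, 1/138=0.0072, 60/138=0.4348, 10/138=0.0725, 64/138=0.4638, 1/138=0.0072, 1/138=0.0072
Σpᵢ² = 0.0072² + 0.0072² + 0.4348² + 0.0725² + 0.4638² + 0.0072² + 0.0072² = 0.000052 + 0.000052 + 0.189051 + 0.005256 + 0.215110 + 0.000052 + 0.000052 = 0.409625
B = 1 / 0.409625 = 2.4413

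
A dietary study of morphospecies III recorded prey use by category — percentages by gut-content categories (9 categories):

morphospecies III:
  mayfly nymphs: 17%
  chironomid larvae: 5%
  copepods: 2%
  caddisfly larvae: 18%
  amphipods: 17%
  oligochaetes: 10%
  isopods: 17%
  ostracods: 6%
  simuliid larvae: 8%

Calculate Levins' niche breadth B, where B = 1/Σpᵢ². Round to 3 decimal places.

Convert percentages to proportions (divide by 100).
Σpᵢ² = 0.17² + 0.05² + 0.02² + 0.18² + 0.17² + 0.10² + 0.17² + 0.06² + 0.08² = 0.0289 + 0.0025 + 0.0004 + 0.0324 + 0.0289 + 0.0100 + 0.0289 + 0.0036 + 0.0064 = 0.1420
B = 1 / 0.1420 = 7.04225

7.042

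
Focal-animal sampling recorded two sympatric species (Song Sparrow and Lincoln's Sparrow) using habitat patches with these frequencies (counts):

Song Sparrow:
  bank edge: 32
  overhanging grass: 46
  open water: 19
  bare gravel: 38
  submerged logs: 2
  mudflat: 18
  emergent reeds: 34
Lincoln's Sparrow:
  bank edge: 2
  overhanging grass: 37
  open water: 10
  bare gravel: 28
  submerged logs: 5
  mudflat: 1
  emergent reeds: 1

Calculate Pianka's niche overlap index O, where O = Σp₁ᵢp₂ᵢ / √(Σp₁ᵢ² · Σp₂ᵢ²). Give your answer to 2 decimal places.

0.80

Proportions for Song Sparrow (n=189): 32/189=0.1693, 46/189=0.2434, 19/189=0.1005, 38/189=0.2011, 2/189=0.0106, 18/189=0.0952, 34/189=0.1799
Proportions for Lincoln's Sparrow (n=84): 2/84=0.0238, 37/84=0.4405, 10/84=0.1190, 28/84=0.3333, 5/84=0.0595, 1/84=0.0119, 1/84=0.0119
Σ p₁ᵢp₂ᵢ = 0.004029 + 0.107218 + 0.011960 + 0.067027 + 0.000631 + 0.001133 + 0.002141 = 0.194139
Σp_1ᵢ² = 0.1693² + 0.2434² + 0.1005² + 0.2011² + 0.0106² + 0.0952² + 0.1799² = 0.028662 + 0.059244 + 0.010100 + 0.040441 + 0.000112 + 0.009063 + 0.032364 = 0.179986
Σp_2ᵢ² = 0.0238² + 0.4405² + 0.1190² + 0.3333² + 0.0595² + 0.0119² + 0.0119² = 0.000566 + 0.194040 + 0.014161 + 0.111089 + 0.003540 + 0.000142 + 0.000142 = 0.323680
O = 0.194139 / √(0.179986 × 0.323680) = 0.194139 / 0.2413667 = 0.8043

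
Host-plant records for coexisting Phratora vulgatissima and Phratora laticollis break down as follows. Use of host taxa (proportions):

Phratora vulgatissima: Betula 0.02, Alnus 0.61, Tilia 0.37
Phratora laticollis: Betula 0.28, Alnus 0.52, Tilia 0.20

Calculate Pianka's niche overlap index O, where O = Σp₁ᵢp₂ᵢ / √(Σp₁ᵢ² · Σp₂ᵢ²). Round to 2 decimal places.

Σ p₁ᵢp₂ᵢ = 0.0056 + 0.3172 + 0.0740 = 0.3968
Σp_1ᵢ² = 0.02² + 0.61² + 0.37² = 0.0004 + 0.3721 + 0.1369 = 0.5094
Σp_2ᵢ² = 0.28² + 0.52² + 0.20² = 0.0784 + 0.2704 + 0.0400 = 0.3888
O = 0.3968 / √(0.5094 × 0.3888) = 0.3968 / 0.44503 = 0.8916

0.89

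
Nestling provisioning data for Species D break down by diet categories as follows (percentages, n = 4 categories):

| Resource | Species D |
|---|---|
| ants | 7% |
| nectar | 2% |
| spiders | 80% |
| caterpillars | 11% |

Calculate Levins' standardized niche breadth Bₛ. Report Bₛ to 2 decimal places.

Convert percentages to proportions (divide by 100).
Σpᵢ² = 0.07² + 0.02² + 0.80² + 0.11² = 0.0049 + 0.0004 + 0.6400 + 0.0121 = 0.6574
B = 1 / 0.6574 = 1.5211
Bₛ = (B − 1)/(n − 1) = (1.5211 − 1)/(4 − 1) = 0.5211/3 = 0.1737

0.17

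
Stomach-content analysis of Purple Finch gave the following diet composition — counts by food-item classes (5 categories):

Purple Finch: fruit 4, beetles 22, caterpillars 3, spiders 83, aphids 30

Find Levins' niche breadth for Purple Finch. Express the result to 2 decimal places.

2.43

Proportions for Purple Finch (n=142): 4/142=0.0282, 22/142=0.1549, 3/142=0.0211, 83/142=0.5845, 30/142=0.2113
Σpᵢ² = 0.0282² + 0.1549² + 0.0211² + 0.5845² + 0.2113² = 0.000795 + 0.023994 + 0.000445 + 0.341640 + 0.044648 = 0.411522
B = 1 / 0.411522 = 2.4300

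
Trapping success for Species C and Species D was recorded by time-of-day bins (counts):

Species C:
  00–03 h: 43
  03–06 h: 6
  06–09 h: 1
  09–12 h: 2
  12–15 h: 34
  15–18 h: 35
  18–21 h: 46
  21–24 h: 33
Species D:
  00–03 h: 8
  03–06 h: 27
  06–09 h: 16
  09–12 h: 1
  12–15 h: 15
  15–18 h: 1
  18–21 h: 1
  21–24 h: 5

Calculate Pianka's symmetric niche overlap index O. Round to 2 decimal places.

0.41

Proportions for Species C (n=200): 43/200=0.2150, 6/200=0.0300, 1/200=0.0050, 2/200=0.0100, 34/200=0.1700, 35/200=0.1750, 46/200=0.2300, 33/200=0.1650
Proportions for Species D (n=74): 8/74=0.1081, 27/74=0.3649, 16/74=0.2162, 1/74=0.0135, 15/74=0.2027, 1/74=0.0135, 1/74=0.0135, 5/74=0.0676
Σ p₁ᵢp₂ᵢ = 0.023242 + 0.010947 + 0.001081 + 0.000135 + 0.034459 + 0.002363 + 0.003105 + 0.011154 = 0.086486
Σp_1ᵢ² = 0.2150² + 0.0300² + 0.0050² + 0.0100² + 0.1700² + 0.1750² + 0.2300² + 0.1650² = 0.046225 + 0.000900 + 0.000025 + 0.000100 + 0.028900 + 0.030625 + 0.052900 + 0.027225 = 0.186900
Σp_2ᵢ² = 0.1081² + 0.3649² + 0.2162² + 0.0135² + 0.2027² + 0.0135² + 0.0135² + 0.0676² = 0.011686 + 0.133152 + 0.046742 + 0.000182 + 0.041087 + 0.000182 + 0.000182 + 0.004570 = 0.237783
O = 0.086486 / √(0.186900 × 0.237783) = 0.086486 / 0.2108119 = 0.4103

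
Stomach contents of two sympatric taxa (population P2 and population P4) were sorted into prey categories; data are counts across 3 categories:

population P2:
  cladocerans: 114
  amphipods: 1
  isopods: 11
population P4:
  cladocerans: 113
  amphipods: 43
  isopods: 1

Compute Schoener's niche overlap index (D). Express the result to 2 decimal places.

Proportions for population P2 (n=126): 114/126=0.9048, 1/126=0.0079, 11/126=0.0873
Proportions for population P4 (n=157): 113/157=0.7197, 43/157=0.2739, 1/157=0.0064
Σ|p₁ᵢ − p₂ᵢ| = 0.1851 + 0.2660 + 0.0809 = 0.5320
D = 1 − ½ × 0.5320 = 1 − 0.26600 = 0.73400

0.73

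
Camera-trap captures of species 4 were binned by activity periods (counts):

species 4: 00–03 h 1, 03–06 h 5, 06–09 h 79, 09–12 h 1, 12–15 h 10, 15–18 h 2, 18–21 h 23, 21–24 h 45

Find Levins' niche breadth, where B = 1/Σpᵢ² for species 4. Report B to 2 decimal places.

3.09

Proportions for species 4 (n=166): 1/166=0.0060, 5/166=0.0301, 79/166=0.4759, 1/166=0.0060, 10/166=0.0602, 2/166=0.0120, 23/166=0.1386, 45/166=0.2711
Σpᵢ² = 0.0060² + 0.0301² + 0.4759² + 0.0060² + 0.0602² + 0.0120² + 0.1386² + 0.2711² = 0.000036 + 0.000906 + 0.226481 + 0.000036 + 0.003624 + 0.000144 + 0.019210 + 0.073495 = 0.323932
B = 1 / 0.323932 = 3.0871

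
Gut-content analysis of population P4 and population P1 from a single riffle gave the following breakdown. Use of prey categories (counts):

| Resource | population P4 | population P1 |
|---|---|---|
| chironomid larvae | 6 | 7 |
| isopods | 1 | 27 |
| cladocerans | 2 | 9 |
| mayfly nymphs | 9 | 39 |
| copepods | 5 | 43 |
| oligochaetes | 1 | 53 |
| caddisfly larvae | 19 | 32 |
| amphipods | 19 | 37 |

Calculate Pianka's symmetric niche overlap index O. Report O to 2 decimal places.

Proportions for population P4 (n=62): 6/62=0.0968, 1/62=0.0161, 2/62=0.0323, 9/62=0.1452, 5/62=0.0806, 1/62=0.0161, 19/62=0.3065, 19/62=0.3065
Proportions for population P1 (n=247): 7/247=0.0283, 27/247=0.1093, 9/247=0.0364, 39/247=0.1579, 43/247=0.1741, 53/247=0.2146, 32/247=0.1296, 37/247=0.1498
Σ p₁ᵢp₂ᵢ = 0.002739 + 0.001760 + 0.001176 + 0.022927 + 0.014032 + 0.003455 + 0.039722 + 0.045914 = 0.131725
Σp_1ᵢ² = 0.0968² + 0.0161² + 0.0323² + 0.1452² + 0.0806² + 0.0161² + 0.3065² + 0.3065² = 0.009370 + 0.000259 + 0.001043 + 0.021083 + 0.006496 + 0.000259 + 0.093942 + 0.093942 = 0.226394
Σp_2ᵢ² = 0.0283² + 0.1093² + 0.0364² + 0.1579² + 0.1741² + 0.2146² + 0.1296² + 0.1498² = 0.000801 + 0.011946 + 0.001325 + 0.024932 + 0.030311 + 0.046053 + 0.016796 + 0.022440 = 0.154604
O = 0.131725 / √(0.226394 × 0.154604) = 0.131725 / 0.1870867 = 0.7041

0.70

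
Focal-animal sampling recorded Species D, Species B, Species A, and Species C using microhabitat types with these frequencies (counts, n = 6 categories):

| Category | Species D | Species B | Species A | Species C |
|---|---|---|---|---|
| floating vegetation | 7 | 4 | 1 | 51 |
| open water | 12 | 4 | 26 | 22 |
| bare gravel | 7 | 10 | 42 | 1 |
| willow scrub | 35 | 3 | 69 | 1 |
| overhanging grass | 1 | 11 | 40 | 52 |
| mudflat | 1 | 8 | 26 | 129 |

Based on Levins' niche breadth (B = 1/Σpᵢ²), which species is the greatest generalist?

Proportions for Species D (n=63): 7/63=0.1111, 12/63=0.1905, 7/63=0.1111, 35/63=0.5556, 1/63=0.0159, 1/63=0.0159
Proportions for Species B (n=40): 4/40=0.1000, 4/40=0.1000, 10/40=0.2500, 3/40=0.0750, 11/40=0.2750, 8/40=0.2000
Proportions for Species A (n=204): 1/204=0.0049, 26/204=0.1275, 42/204=0.2059, 69/204=0.3382, 40/204=0.1961, 26/204=0.1275
Proportions for Species C (n=256): 51/256=0.1992, 22/256=0.0859, 1/256=0.0039, 1/256=0.0039, 52/256=0.2031, 129/256=0.5039
Σp_Dᵢ² = 0.1111² + 0.1905² + 0.1111² + 0.5556² + 0.0159² + 0.0159² = 0.012343 + 0.036290 + 0.012343 + 0.308691 + 0.000253 + 0.000253 = 0.370173
B_D = 1 / 0.370173 = 2.7014
Σp_Bᵢ² = 0.1000² + 0.1000² + 0.2500² + 0.0750² + 0.2750² + 0.2000² = 0.010000 + 0.010000 + 0.062500 + 0.005625 + 0.075625 + 0.040000 = 0.203750
B_B = 1 / 0.203750 = 4.9080
Σp_Aᵢ² = 0.0049² + 0.1275² + 0.2059² + 0.3382² + 0.1961² + 0.1275² = 0.000024 + 0.016256 + 0.042395 + 0.114379 + 0.038455 + 0.016256 = 0.227765
B_A = 1 / 0.227765 = 4.3905
Σp_Cᵢ² = 0.1992² + 0.0859² + 0.0039² + 0.0039² + 0.2031² + 0.5039² = 0.039681 + 0.007379 + 0.000015 + 0.000015 + 0.041250 + 0.253915 = 0.342255
B_C = 1 / 0.342255 = 2.9218
Highest B → broadest niche (most generalist): Species B (B = 4.91).

Species B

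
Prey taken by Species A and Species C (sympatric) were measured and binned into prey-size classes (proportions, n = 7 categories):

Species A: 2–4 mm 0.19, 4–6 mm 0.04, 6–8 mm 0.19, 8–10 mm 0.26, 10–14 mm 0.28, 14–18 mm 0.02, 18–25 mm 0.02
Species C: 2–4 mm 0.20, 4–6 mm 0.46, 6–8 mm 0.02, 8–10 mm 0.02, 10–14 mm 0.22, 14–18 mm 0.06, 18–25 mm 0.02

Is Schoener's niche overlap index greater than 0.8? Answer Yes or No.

Σ|p₁ᵢ − p₂ᵢ| = 0.01 + 0.42 + 0.17 + 0.24 + 0.06 + 0.04 + 0.00 = 0.94
D = 1 − ½ × 0.94 = 1 − 0.470 = 0.5300
D = 0.5300 < 0.8 → No.

No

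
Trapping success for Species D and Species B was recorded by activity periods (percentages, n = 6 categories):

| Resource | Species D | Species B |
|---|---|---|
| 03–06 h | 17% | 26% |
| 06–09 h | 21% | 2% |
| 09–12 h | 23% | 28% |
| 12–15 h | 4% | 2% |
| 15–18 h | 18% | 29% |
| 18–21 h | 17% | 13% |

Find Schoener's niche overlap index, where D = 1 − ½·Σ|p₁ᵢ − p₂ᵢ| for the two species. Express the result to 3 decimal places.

Convert percentages to proportions (divide by 100).
Σ|p₁ᵢ − p₂ᵢ| = 0.09 + 0.19 + 0.05 + 0.02 + 0.11 + 0.04 = 0.50
D = 1 − ½ × 0.50 = 1 − 0.250 = 0.75000

0.750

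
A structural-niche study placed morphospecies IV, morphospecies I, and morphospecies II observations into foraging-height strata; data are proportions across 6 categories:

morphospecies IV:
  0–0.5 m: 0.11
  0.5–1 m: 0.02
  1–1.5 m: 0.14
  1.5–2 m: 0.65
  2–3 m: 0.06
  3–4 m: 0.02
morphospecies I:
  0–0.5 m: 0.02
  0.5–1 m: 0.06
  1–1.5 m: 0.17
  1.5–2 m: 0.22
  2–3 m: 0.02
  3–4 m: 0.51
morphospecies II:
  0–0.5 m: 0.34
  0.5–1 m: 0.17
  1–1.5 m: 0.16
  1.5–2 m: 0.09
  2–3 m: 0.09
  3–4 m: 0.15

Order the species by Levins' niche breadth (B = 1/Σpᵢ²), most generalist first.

morphospecies II > morphospecies I > morphospecies IV

Σp_IVᵢ² = 0.11² + 0.02² + 0.14² + 0.65² + 0.06² + 0.02² = 0.0121 + 0.0004 + 0.0196 + 0.4225 + 0.0036 + 0.0004 = 0.4586
B_IV = 1 / 0.4586 = 2.1805
Σp_Iᵢ² = 0.02² + 0.06² + 0.17² + 0.22² + 0.02² + 0.51² = 0.0004 + 0.0036 + 0.0289 + 0.0484 + 0.0004 + 0.2601 = 0.3418
B_I = 1 / 0.3418 = 2.9257
Σp_IIᵢ² = 0.34² + 0.17² + 0.16² + 0.09² + 0.09² + 0.15² = 0.1156 + 0.0289 + 0.0256 + 0.0081 + 0.0081 + 0.0225 = 0.2088
B_II = 1 / 0.2088 = 4.7893
Ranking by B (broadest → narrowest): morphospecies II (4.79) > morphospecies I (2.93) > morphospecies IV (2.18)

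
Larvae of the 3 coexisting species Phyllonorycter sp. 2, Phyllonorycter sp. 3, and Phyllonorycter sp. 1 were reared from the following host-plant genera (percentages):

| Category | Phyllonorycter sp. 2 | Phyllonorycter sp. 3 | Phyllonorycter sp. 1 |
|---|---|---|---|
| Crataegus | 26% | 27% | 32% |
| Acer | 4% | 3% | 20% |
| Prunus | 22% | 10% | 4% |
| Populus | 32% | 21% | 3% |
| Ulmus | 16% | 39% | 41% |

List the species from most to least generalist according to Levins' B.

Convert percentages to proportions (divide by 100).
Σp_2ᵢ² = 0.26² + 0.04² + 0.22² + 0.32² + 0.16² = 0.0676 + 0.0016 + 0.0484 + 0.1024 + 0.0256 = 0.2456
B_2 = 1 / 0.2456 = 4.0717
Σp_3ᵢ² = 0.27² + 0.03² + 0.10² + 0.21² + 0.39² = 0.0729 + 0.0009 + 0.0100 + 0.0441 + 0.1521 = 0.2800
B_3 = 1 / 0.2800 = 3.5714
Σp_1ᵢ² = 0.32² + 0.20² + 0.04² + 0.03² + 0.41² = 0.1024 + 0.0400 + 0.0016 + 0.0009 + 0.1681 = 0.3130
B_1 = 1 / 0.3130 = 3.1949
Ranking by B (broadest → narrowest): Phyllonorycter sp. 2 (4.07) > Phyllonorycter sp. 3 (3.57) > Phyllonorycter sp. 1 (3.19)

Phyllonorycter sp. 2 > Phyllonorycter sp. 3 > Phyllonorycter sp. 1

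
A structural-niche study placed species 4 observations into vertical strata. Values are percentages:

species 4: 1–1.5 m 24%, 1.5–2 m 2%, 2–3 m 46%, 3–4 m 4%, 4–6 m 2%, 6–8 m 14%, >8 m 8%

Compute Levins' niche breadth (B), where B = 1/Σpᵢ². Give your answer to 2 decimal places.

3.36

Convert percentages to proportions (divide by 100).
Σpᵢ² = 0.24² + 0.02² + 0.46² + 0.04² + 0.02² + 0.14² + 0.08² = 0.0576 + 0.0004 + 0.2116 + 0.0016 + 0.0004 + 0.0196 + 0.0064 = 0.2976
B = 1 / 0.2976 = 3.3602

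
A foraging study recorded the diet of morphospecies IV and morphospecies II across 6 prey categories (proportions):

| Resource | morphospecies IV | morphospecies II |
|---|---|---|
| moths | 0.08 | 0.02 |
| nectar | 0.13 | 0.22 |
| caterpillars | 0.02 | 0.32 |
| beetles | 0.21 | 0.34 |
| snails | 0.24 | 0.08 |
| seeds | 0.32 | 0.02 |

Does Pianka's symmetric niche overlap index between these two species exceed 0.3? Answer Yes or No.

Yes

Σ p₁ᵢp₂ᵢ = 0.0016 + 0.0286 + 0.0064 + 0.0714 + 0.0192 + 0.0064 = 0.1336
Σp_1ᵢ² = 0.08² + 0.13² + 0.02² + 0.21² + 0.24² + 0.32² = 0.0064 + 0.0169 + 0.0004 + 0.0441 + 0.0576 + 0.1024 = 0.2278
Σp_2ᵢ² = 0.02² + 0.22² + 0.32² + 0.34² + 0.08² + 0.02² = 0.0004 + 0.0484 + 0.1024 + 0.1156 + 0.0064 + 0.0004 = 0.2736
O = 0.1336 / √(0.2278 × 0.2736) = 0.1336 / 0.24965 = 0.5351
O = 0.5351 > 0.3 → Yes.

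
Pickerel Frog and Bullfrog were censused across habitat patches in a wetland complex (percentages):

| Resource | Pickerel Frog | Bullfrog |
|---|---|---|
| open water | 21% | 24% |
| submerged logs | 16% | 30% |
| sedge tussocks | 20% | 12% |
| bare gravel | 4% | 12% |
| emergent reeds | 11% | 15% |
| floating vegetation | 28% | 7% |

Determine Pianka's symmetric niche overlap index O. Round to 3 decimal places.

Convert percentages to proportions (divide by 100).
Σ p₁ᵢp₂ᵢ = 0.0504 + 0.0480 + 0.0240 + 0.0048 + 0.0165 + 0.0196 = 0.1633
Σp_1ᵢ² = 0.21² + 0.16² + 0.20² + 0.04² + 0.11² + 0.28² = 0.0441 + 0.0256 + 0.0400 + 0.0016 + 0.0121 + 0.0784 = 0.2018
Σp_2ᵢ² = 0.24² + 0.30² + 0.12² + 0.12² + 0.15² + 0.07² = 0.0576 + 0.0900 + 0.0144 + 0.0144 + 0.0225 + 0.0049 = 0.2038
O = 0.1633 / √(0.2018 × 0.2038) = 0.1633 / 0.202798 = 0.80523

0.805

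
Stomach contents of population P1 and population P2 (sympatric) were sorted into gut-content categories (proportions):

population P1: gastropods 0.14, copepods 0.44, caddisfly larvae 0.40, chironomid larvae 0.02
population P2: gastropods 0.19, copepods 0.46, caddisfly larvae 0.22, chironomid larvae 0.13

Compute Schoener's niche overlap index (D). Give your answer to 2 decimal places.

Σ|p₁ᵢ − p₂ᵢ| = 0.05 + 0.02 + 0.18 + 0.11 = 0.36
D = 1 − ½ × 0.36 = 1 − 0.180 = 0.8200

0.82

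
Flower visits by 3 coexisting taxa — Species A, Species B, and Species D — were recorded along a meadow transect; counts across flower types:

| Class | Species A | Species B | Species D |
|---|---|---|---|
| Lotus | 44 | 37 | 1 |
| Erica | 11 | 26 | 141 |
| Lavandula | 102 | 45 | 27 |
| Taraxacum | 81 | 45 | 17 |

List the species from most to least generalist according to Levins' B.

Species B > Species A > Species D

Proportions for Species A (n=238): 44/238=0.1849, 11/238=0.0462, 102/238=0.4286, 81/238=0.3403
Proportions for Species B (n=153): 37/153=0.2418, 26/153=0.1699, 45/153=0.2941, 45/153=0.2941
Proportions for Species D (n=186): 1/186=0.0054, 141/186=0.7581, 27/186=0.1452, 17/186=0.0914
Σp_Aᵢ² = 0.1849² + 0.0462² + 0.4286² + 0.3403² = 0.034188 + 0.002134 + 0.183698 + 0.115804 = 0.335824
B_A = 1 / 0.335824 = 2.9778
Σp_Bᵢ² = 0.2418² + 0.1699² + 0.2941² + 0.2941² = 0.058467 + 0.028866 + 0.086495 + 0.086495 = 0.260323
B_B = 1 / 0.260323 = 3.8414
Σp_Dᵢ² = 0.0054² + 0.7581² + 0.1452² + 0.0914² = 0.000029 + 0.574716 + 0.021083 + 0.008354 = 0.604182
B_D = 1 / 0.604182 = 1.6551
Ranking by B (broadest → narrowest): Species B (3.84) > Species A (2.98) > Species D (1.66)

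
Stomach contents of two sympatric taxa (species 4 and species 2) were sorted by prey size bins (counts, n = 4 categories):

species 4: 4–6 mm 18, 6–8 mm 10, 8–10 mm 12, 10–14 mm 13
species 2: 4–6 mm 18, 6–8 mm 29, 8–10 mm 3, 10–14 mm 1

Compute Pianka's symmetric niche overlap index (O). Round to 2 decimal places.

Proportions for species 4 (n=53): 18/53=0.3396, 10/53=0.1887, 12/53=0.2264, 13/53=0.2453
Proportions for species 2 (n=51): 18/51=0.3529, 29/51=0.5686, 3/51=0.0588, 1/51=0.0196
Σ p₁ᵢp₂ᵢ = 0.119845 + 0.107295 + 0.013312 + 0.004808 = 0.245260
Σp_1ᵢ² = 0.3396² + 0.1887² + 0.2264² + 0.2453² = 0.115328 + 0.035608 + 0.051257 + 0.060172 = 0.262365
Σp_2ᵢ² = 0.3529² + 0.5686² + 0.0588² + 0.0196² = 0.124538 + 0.323306 + 0.003457 + 0.000384 = 0.451685
O = 0.245260 / √(0.262365 × 0.451685) = 0.245260 / 0.3442475 = 0.7125

0.71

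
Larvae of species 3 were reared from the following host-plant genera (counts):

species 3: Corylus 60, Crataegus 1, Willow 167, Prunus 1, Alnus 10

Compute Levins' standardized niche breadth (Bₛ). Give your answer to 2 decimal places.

0.20

Proportions for species 3 (n=239): 60/239=0.2510, 1/239=0.0042, 167/239=0.6987, 1/239=0.0042, 10/239=0.0418
Σpᵢ² = 0.2510² + 0.0042² + 0.6987² + 0.0042² + 0.0418² = 0.063001 + 0.000018 + 0.488182 + 0.000018 + 0.001747 = 0.552966
B = 1 / 0.552966 = 1.8084
Bₛ = (B − 1)/(n − 1) = (1.8084 − 1)/(5 − 1) = 0.8084/4 = 0.2021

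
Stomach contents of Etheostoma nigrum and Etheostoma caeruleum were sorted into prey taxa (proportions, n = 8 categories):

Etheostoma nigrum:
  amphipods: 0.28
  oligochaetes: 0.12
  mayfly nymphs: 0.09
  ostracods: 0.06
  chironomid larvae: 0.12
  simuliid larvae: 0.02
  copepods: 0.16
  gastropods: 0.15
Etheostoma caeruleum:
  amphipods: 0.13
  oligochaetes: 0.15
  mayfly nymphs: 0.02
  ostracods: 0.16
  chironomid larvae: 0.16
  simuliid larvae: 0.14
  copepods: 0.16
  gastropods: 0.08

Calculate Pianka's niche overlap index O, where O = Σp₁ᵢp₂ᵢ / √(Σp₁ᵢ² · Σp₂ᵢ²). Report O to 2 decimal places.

0.81

Σ p₁ᵢp₂ᵢ = 0.0364 + 0.0180 + 0.0018 + 0.0096 + 0.0192 + 0.0028 + 0.0256 + 0.0120 = 0.1254
Σp_1ᵢ² = 0.28² + 0.12² + 0.09² + 0.06² + 0.12² + 0.02² + 0.16² + 0.15² = 0.0784 + 0.0144 + 0.0081 + 0.0036 + 0.0144 + 0.0004 + 0.0256 + 0.0225 = 0.1674
Σp_2ᵢ² = 0.13² + 0.15² + 0.02² + 0.16² + 0.16² + 0.14² + 0.16² + 0.08² = 0.0169 + 0.0225 + 0.0004 + 0.0256 + 0.0256 + 0.0196 + 0.0256 + 0.0064 = 0.1426
O = 0.1254 / √(0.1674 × 0.1426) = 0.1254 / 0.15450 = 0.8117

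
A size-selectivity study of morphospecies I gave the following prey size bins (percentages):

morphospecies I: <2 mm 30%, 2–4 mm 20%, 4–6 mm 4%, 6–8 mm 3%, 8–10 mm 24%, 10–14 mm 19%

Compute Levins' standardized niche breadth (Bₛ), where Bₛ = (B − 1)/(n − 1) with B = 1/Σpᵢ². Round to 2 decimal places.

0.68

Convert percentages to proportions (divide by 100).
Σpᵢ² = 0.30² + 0.20² + 0.04² + 0.03² + 0.24² + 0.19² = 0.0900 + 0.0400 + 0.0016 + 0.0009 + 0.0576 + 0.0361 = 0.2262
B = 1 / 0.2262 = 4.4209
Bₛ = (B − 1)/(n − 1) = (4.4209 − 1)/(6 − 1) = 3.4209/5 = 0.6842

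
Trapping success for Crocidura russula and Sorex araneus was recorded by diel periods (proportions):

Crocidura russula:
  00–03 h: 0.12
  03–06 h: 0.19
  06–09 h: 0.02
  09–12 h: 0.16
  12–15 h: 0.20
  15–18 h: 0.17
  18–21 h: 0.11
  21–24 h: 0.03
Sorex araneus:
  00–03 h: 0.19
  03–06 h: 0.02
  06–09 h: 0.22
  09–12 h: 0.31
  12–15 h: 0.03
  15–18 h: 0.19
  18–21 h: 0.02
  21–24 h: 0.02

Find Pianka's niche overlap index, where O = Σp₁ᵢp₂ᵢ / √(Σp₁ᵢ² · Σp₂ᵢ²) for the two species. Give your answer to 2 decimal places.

Σ p₁ᵢp₂ᵢ = 0.0228 + 0.0038 + 0.0044 + 0.0496 + 0.0060 + 0.0323 + 0.0022 + 0.0006 = 0.1217
Σp_1ᵢ² = 0.12² + 0.19² + 0.02² + 0.16² + 0.20² + 0.17² + 0.11² + 0.03² = 0.0144 + 0.0361 + 0.0004 + 0.0256 + 0.0400 + 0.0289 + 0.0121 + 0.0009 = 0.1584
Σp_2ᵢ² = 0.19² + 0.02² + 0.22² + 0.31² + 0.03² + 0.19² + 0.02² + 0.02² = 0.0361 + 0.0004 + 0.0484 + 0.0961 + 0.0009 + 0.0361 + 0.0004 + 0.0004 = 0.2188
O = 0.1217 / √(0.1584 × 0.2188) = 0.1217 / 0.18617 = 0.6537

0.65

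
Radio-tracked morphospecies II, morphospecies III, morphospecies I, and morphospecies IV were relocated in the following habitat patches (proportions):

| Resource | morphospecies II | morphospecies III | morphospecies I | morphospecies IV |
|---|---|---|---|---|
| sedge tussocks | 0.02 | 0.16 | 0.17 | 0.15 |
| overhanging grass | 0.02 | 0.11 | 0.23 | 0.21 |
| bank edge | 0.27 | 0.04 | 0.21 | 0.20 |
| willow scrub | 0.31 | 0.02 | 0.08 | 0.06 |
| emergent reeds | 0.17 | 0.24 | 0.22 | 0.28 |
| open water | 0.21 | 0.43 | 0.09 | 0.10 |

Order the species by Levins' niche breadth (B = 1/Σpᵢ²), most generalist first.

morphospecies I > morphospecies IV > morphospecies II > morphospecies III

Σp_IIᵢ² = 0.02² + 0.02² + 0.27² + 0.31² + 0.17² + 0.21² = 0.0004 + 0.0004 + 0.0729 + 0.0961 + 0.0289 + 0.0441 = 0.2428
B_II = 1 / 0.2428 = 4.1186
Σp_IIIᵢ² = 0.16² + 0.11² + 0.04² + 0.02² + 0.24² + 0.43² = 0.0256 + 0.0121 + 0.0016 + 0.0004 + 0.0576 + 0.1849 = 0.2822
B_III = 1 / 0.2822 = 3.5436
Σp_Iᵢ² = 0.17² + 0.23² + 0.21² + 0.08² + 0.22² + 0.09² = 0.0289 + 0.0529 + 0.0441 + 0.0064 + 0.0484 + 0.0081 = 0.1888
B_I = 1 / 0.1888 = 5.2966
Σp_IVᵢ² = 0.15² + 0.21² + 0.20² + 0.06² + 0.28² + 0.10² = 0.0225 + 0.0441 + 0.0400 + 0.0036 + 0.0784 + 0.0100 = 0.1986
B_IV = 1 / 0.1986 = 5.0352
Ranking by B (broadest → narrowest): morphospecies I (5.30) > morphospecies IV (5.04) > morphospecies II (4.12) > morphospecies III (3.54)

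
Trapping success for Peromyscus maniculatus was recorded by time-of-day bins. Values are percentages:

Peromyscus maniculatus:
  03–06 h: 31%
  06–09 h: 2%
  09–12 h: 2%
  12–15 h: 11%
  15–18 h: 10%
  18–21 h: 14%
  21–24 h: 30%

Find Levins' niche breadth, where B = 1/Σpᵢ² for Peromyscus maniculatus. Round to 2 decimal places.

Convert percentages to proportions (divide by 100).
Σpᵢ² = 0.31² + 0.02² + 0.02² + 0.11² + 0.10² + 0.14² + 0.30² = 0.0961 + 0.0004 + 0.0004 + 0.0121 + 0.0100 + 0.0196 + 0.0900 = 0.2286
B = 1 / 0.2286 = 4.3745

4.37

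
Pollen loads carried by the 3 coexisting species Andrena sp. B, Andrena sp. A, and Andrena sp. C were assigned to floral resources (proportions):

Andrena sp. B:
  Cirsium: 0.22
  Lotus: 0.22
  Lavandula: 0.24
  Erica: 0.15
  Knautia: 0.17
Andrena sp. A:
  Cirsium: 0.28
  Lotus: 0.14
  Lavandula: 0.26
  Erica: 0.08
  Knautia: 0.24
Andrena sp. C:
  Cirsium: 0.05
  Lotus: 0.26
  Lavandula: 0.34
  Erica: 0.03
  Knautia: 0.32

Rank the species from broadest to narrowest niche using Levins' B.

Σp_Bᵢ² = 0.22² + 0.22² + 0.24² + 0.15² + 0.17² = 0.0484 + 0.0484 + 0.0576 + 0.0225 + 0.0289 = 0.2058
B_B = 1 / 0.2058 = 4.8591
Σp_Aᵢ² = 0.28² + 0.14² + 0.26² + 0.08² + 0.24² = 0.0784 + 0.0196 + 0.0676 + 0.0064 + 0.0576 = 0.2296
B_A = 1 / 0.2296 = 4.3554
Σp_Cᵢ² = 0.05² + 0.26² + 0.34² + 0.03² + 0.32² = 0.0025 + 0.0676 + 0.1156 + 0.0009 + 0.1024 = 0.2890
B_C = 1 / 0.2890 = 3.4602
Ranking by B (broadest → narrowest): Andrena sp. B (4.86) > Andrena sp. A (4.36) > Andrena sp. C (3.46)

Andrena sp. B > Andrena sp. A > Andrena sp. C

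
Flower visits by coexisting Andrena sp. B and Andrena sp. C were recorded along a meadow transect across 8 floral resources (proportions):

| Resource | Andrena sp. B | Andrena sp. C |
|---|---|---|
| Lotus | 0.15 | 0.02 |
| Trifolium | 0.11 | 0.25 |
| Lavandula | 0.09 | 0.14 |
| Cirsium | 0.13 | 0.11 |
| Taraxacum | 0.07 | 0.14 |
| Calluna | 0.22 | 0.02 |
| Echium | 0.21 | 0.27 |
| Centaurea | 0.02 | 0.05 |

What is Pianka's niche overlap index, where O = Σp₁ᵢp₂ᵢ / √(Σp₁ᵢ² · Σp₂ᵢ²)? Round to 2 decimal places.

0.75

Σ p₁ᵢp₂ᵢ = 0.0030 + 0.0275 + 0.0126 + 0.0143 + 0.0098 + 0.0044 + 0.0567 + 0.0010 = 0.1293
Σp_1ᵢ² = 0.15² + 0.11² + 0.09² + 0.13² + 0.07² + 0.22² + 0.21² + 0.02² = 0.0225 + 0.0121 + 0.0081 + 0.0169 + 0.0049 + 0.0484 + 0.0441 + 0.0004 = 0.1574
Σp_2ᵢ² = 0.02² + 0.25² + 0.14² + 0.11² + 0.14² + 0.02² + 0.27² + 0.05² = 0.0004 + 0.0625 + 0.0196 + 0.0121 + 0.0196 + 0.0004 + 0.0729 + 0.0025 = 0.1900
O = 0.1293 / √(0.1574 × 0.1900) = 0.1293 / 0.17293 = 0.7477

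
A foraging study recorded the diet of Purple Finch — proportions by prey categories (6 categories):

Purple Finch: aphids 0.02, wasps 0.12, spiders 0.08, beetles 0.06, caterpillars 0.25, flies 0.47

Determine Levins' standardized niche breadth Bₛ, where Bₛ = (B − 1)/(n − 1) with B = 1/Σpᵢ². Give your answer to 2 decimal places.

Σpᵢ² = 0.02² + 0.12² + 0.08² + 0.06² + 0.25² + 0.47² = 0.0004 + 0.0144 + 0.0064 + 0.0036 + 0.0625 + 0.2209 = 0.3082
B = 1 / 0.3082 = 3.2446
Bₛ = (B − 1)/(n − 1) = (3.2446 − 1)/(6 − 1) = 2.2446/5 = 0.4489

0.45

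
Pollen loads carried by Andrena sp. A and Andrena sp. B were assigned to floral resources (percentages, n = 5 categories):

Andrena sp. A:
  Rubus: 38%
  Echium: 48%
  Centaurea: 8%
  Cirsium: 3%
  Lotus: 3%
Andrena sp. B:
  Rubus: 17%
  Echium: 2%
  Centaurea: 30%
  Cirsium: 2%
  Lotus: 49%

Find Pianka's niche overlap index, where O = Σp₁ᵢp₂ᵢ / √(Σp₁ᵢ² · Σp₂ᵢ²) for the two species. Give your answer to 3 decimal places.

Convert percentages to proportions (divide by 100).
Σ p₁ᵢp₂ᵢ = 0.0646 + 0.0096 + 0.0240 + 0.0006 + 0.0147 = 0.1135
Σp_1ᵢ² = 0.38² + 0.48² + 0.08² + 0.03² + 0.03² = 0.1444 + 0.2304 + 0.0064 + 0.0009 + 0.0009 = 0.3830
Σp_2ᵢ² = 0.17² + 0.02² + 0.30² + 0.02² + 0.49² = 0.0289 + 0.0004 + 0.0900 + 0.0004 + 0.2401 = 0.3598
O = 0.1135 / √(0.3830 × 0.3598) = 0.1135 / 0.371219 = 0.30575

0.306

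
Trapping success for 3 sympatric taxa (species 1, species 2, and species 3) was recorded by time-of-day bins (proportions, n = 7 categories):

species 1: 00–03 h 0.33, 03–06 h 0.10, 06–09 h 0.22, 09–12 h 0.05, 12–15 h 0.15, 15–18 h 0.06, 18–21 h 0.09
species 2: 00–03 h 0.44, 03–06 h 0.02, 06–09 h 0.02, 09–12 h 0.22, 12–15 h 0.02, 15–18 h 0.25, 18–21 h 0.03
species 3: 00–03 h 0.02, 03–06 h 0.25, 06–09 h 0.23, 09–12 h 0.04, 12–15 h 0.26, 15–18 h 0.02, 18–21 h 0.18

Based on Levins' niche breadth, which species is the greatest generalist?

species 1

Σp_1ᵢ² = 0.33² + 0.10² + 0.22² + 0.05² + 0.15² + 0.06² + 0.09² = 0.1089 + 0.0100 + 0.0484 + 0.0025 + 0.0225 + 0.0036 + 0.0081 = 0.2040
B_1 = 1 / 0.2040 = 4.9020
Σp_2ᵢ² = 0.44² + 0.02² + 0.02² + 0.22² + 0.02² + 0.25² + 0.03² = 0.1936 + 0.0004 + 0.0004 + 0.0484 + 0.0004 + 0.0625 + 0.0009 = 0.3066
B_2 = 1 / 0.3066 = 3.2616
Σp_3ᵢ² = 0.02² + 0.25² + 0.23² + 0.04² + 0.26² + 0.02² + 0.18² = 0.0004 + 0.0625 + 0.0529 + 0.0016 + 0.0676 + 0.0004 + 0.0324 = 0.2178
B_3 = 1 / 0.2178 = 4.5914
Highest B → broadest niche (most generalist): species 1 (B = 4.90).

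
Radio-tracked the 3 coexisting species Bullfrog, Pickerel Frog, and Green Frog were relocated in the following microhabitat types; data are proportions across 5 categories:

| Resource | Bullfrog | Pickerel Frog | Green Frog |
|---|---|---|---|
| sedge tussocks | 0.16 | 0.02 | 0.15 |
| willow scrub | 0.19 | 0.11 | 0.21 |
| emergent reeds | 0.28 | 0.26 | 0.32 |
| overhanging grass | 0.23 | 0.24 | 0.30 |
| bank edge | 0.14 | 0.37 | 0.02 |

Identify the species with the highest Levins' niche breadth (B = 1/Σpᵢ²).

Σp_Bullᵢ² = 0.16² + 0.19² + 0.28² + 0.23² + 0.14² = 0.0256 + 0.0361 + 0.0784 + 0.0529 + 0.0196 = 0.2126
B_Bull = 1 / 0.2126 = 4.7037
Σp_Pickᵢ² = 0.02² + 0.11² + 0.26² + 0.24² + 0.37² = 0.0004 + 0.0121 + 0.0676 + 0.0576 + 0.1369 = 0.2746
B_Pick = 1 / 0.2746 = 3.6417
Σp_Greeᵢ² = 0.15² + 0.21² + 0.32² + 0.30² + 0.02² = 0.0225 + 0.0441 + 0.1024 + 0.0900 + 0.0004 = 0.2594
B_Gree = 1 / 0.2594 = 3.8551
Highest B → broadest niche (most generalist): Bullfrog (B = 4.70).

Bullfrog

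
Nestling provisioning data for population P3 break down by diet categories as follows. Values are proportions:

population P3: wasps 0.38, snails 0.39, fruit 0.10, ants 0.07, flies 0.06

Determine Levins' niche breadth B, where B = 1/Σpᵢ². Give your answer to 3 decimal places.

Σpᵢ² = 0.38² + 0.39² + 0.10² + 0.07² + 0.06² = 0.1444 + 0.1521 + 0.0100 + 0.0049 + 0.0036 = 0.3150
B = 1 / 0.3150 = 3.17460

3.175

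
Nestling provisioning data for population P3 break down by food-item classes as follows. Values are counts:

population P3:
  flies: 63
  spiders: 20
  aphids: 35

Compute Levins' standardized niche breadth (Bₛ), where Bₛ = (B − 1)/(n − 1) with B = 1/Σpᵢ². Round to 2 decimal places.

0.74

Proportions for population P3 (n=118): 63/118=0.5339, 20/118=0.1695, 35/118=0.2966
Σpᵢ² = 0.5339² + 0.1695² + 0.2966² = 0.285049 + 0.028730 + 0.087972 = 0.401751
B = 1 / 0.401751 = 2.4891
Bₛ = (B − 1)/(n − 1) = (2.4891 − 1)/(3 − 1) = 1.4891/2 = 0.7446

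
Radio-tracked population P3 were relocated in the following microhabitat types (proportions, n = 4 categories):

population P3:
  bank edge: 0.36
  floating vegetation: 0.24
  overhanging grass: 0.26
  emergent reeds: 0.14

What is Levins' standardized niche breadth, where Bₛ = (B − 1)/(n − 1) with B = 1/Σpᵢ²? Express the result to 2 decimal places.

0.88

Σpᵢ² = 0.36² + 0.24² + 0.26² + 0.14² = 0.1296 + 0.0576 + 0.0676 + 0.0196 = 0.2744
B = 1 / 0.2744 = 3.6443
Bₛ = (B − 1)/(n − 1) = (3.6443 − 1)/(4 − 1) = 2.6443/3 = 0.8814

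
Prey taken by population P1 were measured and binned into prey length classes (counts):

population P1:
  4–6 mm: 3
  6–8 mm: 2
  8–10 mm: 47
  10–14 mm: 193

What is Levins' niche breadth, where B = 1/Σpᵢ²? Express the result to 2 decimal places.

1.52

Proportions for population P1 (n=245): 3/245=0.0122, 2/245=0.0082, 47/245=0.1918, 193/245=0.7878
Σpᵢ² = 0.0122² + 0.0082² + 0.1918² + 0.7878² = 0.000149 + 0.000067 + 0.036787 + 0.620629 = 0.657632
B = 1 / 0.657632 = 1.5206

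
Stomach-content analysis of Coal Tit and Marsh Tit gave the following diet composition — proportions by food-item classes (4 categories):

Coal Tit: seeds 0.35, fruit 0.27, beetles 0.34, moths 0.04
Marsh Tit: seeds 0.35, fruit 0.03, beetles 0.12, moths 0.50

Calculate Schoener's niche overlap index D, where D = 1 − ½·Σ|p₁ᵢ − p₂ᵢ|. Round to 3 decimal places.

Σ|p₁ᵢ − p₂ᵢ| = 0.00 + 0.24 + 0.22 + 0.46 = 0.92
D = 1 − ½ × 0.92 = 1 − 0.460 = 0.54000

0.540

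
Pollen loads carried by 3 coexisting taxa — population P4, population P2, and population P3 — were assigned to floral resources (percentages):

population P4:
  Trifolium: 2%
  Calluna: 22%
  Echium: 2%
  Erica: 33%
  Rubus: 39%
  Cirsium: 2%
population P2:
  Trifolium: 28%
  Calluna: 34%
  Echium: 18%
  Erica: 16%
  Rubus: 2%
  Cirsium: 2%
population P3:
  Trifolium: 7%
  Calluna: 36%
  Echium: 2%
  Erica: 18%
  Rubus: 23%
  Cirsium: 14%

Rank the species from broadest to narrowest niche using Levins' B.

Convert percentages to proportions (divide by 100).
Σp_P4ᵢ² = 0.02² + 0.22² + 0.02² + 0.33² + 0.39² + 0.02² = 0.0004 + 0.0484 + 0.0004 + 0.1089 + 0.1521 + 0.0004 = 0.3106
B_P4 = 1 / 0.3106 = 3.2196
Σp_P2ᵢ² = 0.28² + 0.34² + 0.18² + 0.16² + 0.02² + 0.02² = 0.0784 + 0.1156 + 0.0324 + 0.0256 + 0.0004 + 0.0004 = 0.2528
B_P2 = 1 / 0.2528 = 3.9557
Σp_P3ᵢ² = 0.07² + 0.36² + 0.02² + 0.18² + 0.23² + 0.14² = 0.0049 + 0.1296 + 0.0004 + 0.0324 + 0.0529 + 0.0196 = 0.2398
B_P3 = 1 / 0.2398 = 4.1701
Ranking by B (broadest → narrowest): population P3 (4.17) > population P2 (3.96) > population P4 (3.22)

population P3 > population P2 > population P4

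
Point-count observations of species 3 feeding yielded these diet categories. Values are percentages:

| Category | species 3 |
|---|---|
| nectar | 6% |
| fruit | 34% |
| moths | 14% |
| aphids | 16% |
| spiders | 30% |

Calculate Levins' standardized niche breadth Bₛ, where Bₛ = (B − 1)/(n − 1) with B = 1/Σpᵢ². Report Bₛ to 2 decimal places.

0.73

Convert percentages to proportions (divide by 100).
Σpᵢ² = 0.06² + 0.34² + 0.14² + 0.16² + 0.30² = 0.0036 + 0.1156 + 0.0196 + 0.0256 + 0.0900 = 0.2544
B = 1 / 0.2544 = 3.9308
Bₛ = (B − 1)/(n − 1) = (3.9308 − 1)/(5 − 1) = 2.9308/4 = 0.7327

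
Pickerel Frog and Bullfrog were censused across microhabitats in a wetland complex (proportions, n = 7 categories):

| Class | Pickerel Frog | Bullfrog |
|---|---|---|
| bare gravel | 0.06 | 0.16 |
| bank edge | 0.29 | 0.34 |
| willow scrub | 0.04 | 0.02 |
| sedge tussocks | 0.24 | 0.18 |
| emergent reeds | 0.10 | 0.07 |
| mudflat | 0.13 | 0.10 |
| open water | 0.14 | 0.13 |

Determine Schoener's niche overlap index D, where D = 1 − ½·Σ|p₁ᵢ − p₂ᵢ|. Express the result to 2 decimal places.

0.85

Σ|p₁ᵢ − p₂ᵢ| = 0.10 + 0.05 + 0.02 + 0.06 + 0.03 + 0.03 + 0.01 = 0.30
D = 1 − ½ × 0.30 = 1 − 0.150 = 0.8500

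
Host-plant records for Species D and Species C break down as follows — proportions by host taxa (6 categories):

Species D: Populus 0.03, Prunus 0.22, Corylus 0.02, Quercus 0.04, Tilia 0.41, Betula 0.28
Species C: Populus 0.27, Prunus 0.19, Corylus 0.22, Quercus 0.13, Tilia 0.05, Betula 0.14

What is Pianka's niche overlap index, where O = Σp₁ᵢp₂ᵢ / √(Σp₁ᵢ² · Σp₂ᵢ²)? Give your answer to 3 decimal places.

Σ p₁ᵢp₂ᵢ = 0.0081 + 0.0418 + 0.0044 + 0.0052 + 0.0205 + 0.0392 = 0.1192
Σp_1ᵢ² = 0.03² + 0.22² + 0.02² + 0.04² + 0.41² + 0.28² = 0.0009 + 0.0484 + 0.0004 + 0.0016 + 0.1681 + 0.0784 = 0.2978
Σp_2ᵢ² = 0.27² + 0.19² + 0.22² + 0.13² + 0.05² + 0.14² = 0.0729 + 0.0361 + 0.0484 + 0.0169 + 0.0025 + 0.0196 = 0.1964
O = 0.1192 / √(0.2978 × 0.1964) = 0.1192 / 0.241843 = 0.49288

0.493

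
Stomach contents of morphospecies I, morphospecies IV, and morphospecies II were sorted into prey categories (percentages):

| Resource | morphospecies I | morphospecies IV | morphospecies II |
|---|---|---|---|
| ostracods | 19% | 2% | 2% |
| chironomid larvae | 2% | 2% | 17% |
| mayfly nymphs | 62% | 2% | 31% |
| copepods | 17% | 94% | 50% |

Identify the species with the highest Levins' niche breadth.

morphospecies II

Convert percentages to proportions (divide by 100).
Σp_Iᵢ² = 0.19² + 0.02² + 0.62² + 0.17² = 0.0361 + 0.0004 + 0.3844 + 0.0289 = 0.4498
B_I = 1 / 0.4498 = 2.2232
Σp_IVᵢ² = 0.02² + 0.02² + 0.02² + 0.94² = 0.0004 + 0.0004 + 0.0004 + 0.8836 = 0.8848
B_IV = 1 / 0.8848 = 1.1302
Σp_IIᵢ² = 0.02² + 0.17² + 0.31² + 0.50² = 0.0004 + 0.0289 + 0.0961 + 0.2500 = 0.3754
B_II = 1 / 0.3754 = 2.6638
Highest B → broadest niche (most generalist): morphospecies II (B = 2.66).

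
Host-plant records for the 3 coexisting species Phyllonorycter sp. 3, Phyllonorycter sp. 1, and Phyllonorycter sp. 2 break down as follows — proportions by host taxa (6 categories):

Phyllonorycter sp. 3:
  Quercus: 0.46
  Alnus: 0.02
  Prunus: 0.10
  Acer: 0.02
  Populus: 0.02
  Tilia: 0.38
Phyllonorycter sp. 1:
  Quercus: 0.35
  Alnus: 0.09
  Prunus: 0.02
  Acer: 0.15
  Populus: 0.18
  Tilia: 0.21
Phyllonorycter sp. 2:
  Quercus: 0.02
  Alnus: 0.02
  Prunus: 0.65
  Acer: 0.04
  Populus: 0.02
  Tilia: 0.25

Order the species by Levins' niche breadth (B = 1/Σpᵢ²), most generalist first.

Σp_3ᵢ² = 0.46² + 0.02² + 0.10² + 0.02² + 0.02² + 0.38² = 0.2116 + 0.0004 + 0.0100 + 0.0004 + 0.0004 + 0.1444 = 0.3672
B_3 = 1 / 0.3672 = 2.7233
Σp_1ᵢ² = 0.35² + 0.09² + 0.02² + 0.15² + 0.18² + 0.21² = 0.1225 + 0.0081 + 0.0004 + 0.0225 + 0.0324 + 0.0441 = 0.2300
B_1 = 1 / 0.2300 = 4.3478
Σp_2ᵢ² = 0.02² + 0.02² + 0.65² + 0.04² + 0.02² + 0.25² = 0.0004 + 0.0004 + 0.4225 + 0.0016 + 0.0004 + 0.0625 = 0.4878
B_2 = 1 / 0.4878 = 2.0500
Ranking by B (broadest → narrowest): Phyllonorycter sp. 1 (4.35) > Phyllonorycter sp. 3 (2.72) > Phyllonorycter sp. 2 (2.05)

Phyllonorycter sp. 1 > Phyllonorycter sp. 3 > Phyllonorycter sp. 2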